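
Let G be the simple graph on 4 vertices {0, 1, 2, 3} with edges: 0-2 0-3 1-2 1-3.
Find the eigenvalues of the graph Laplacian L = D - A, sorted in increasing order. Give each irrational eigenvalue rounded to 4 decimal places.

[0, 2, 2, 4]

Each diagonal entry of L is the vertex degree and each off-diagonal entry is -1 where an edge is present, 0 otherwise; in the order [0, 1, 2, 3] the diagonal is [2, 2, 2, 2]. L is symmetric positive semidefinite, so every eigenvalue is real and nonnegative. The single zero eigenvalue shows the graph is connected. The largest eigenvalue, 4, is at most the vertex count 4.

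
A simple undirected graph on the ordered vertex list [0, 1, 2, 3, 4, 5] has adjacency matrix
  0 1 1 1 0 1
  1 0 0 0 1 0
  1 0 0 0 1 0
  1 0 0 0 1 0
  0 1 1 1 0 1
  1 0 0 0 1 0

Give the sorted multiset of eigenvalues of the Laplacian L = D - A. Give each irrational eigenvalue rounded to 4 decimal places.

Each diagonal entry of L is the vertex degree and each off-diagonal entry is -1 where an edge is present, 0 otherwise; in the order [0, 1, 2, 3, 4, 5] the diagonal is [4, 2, 2, 2, 4, 2]. Since every row of L sums to 0, the all-ones vector is in the kernel and 0 is an eigenvalue. The single zero eigenvalue shows the graph is connected.

[0, 2, 2, 2, 4, 6]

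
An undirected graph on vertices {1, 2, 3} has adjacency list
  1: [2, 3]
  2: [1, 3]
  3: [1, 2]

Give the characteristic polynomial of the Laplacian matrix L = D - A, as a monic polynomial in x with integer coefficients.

x^3 - 6x^2 + 9x

Each diagonal entry of L is the vertex degree and each off-diagonal entry is -1 where an edge is present, 0 otherwise; in the order [1, 2, 3] the diagonal is [2, 2, 2]. The eigenvalues of L are [0, 3, 3]; the characteristic polynomial is the product of (x - lambda_i), which multiplies out to x^3 - 6x^2 + 9x. Since p(0) = det(-L) = 0, x divides p(x). There is one zero in the spectrum, matching the 1 component. The largest eigenvalue, 3, is at most the vertex count 3.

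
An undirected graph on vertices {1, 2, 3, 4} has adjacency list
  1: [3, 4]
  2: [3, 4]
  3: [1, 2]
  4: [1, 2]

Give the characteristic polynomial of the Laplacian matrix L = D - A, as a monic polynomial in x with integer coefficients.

Each diagonal entry of L is the vertex degree and each off-diagonal entry is -1 where an edge is present, 0 otherwise; in the order [1, 2, 3, 4] the diagonal is [2, 2, 2, 2]. Computing det(xI - L) by cofactor expansion (or equivalently via sum-over-permutations) gives x^4 - 8x^3 + 20x^2 - 16x. The coefficient of x^3 equals -trace(L) = -8, matching the sum of degrees. The largest eigenvalue, 4, is at most the vertex count 4.

x^4 - 8x^3 + 20x^2 - 16x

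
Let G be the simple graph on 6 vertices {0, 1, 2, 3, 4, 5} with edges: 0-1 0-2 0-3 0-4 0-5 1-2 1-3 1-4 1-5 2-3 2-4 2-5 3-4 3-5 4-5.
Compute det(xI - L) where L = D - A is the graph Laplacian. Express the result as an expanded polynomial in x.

Reading degrees in the order [0, 1, 2, 3, 4, 5] gives [5, 5, 5, 5, 5, 5]; set D = diag(5, 5, 5, 5, 5, 5) and form L = D - A. Computing det(xI - L) by cofactor expansion (or equivalently via sum-over-permutations) gives x^6 - 30x^5 + 360x^4 - 2160x^3 + 6480x^2 - 7776x. Since p(0) = det(-L) = 0, x divides p(x).

x^6 - 30x^5 + 360x^4 - 2160x^3 + 6480x^2 - 7776x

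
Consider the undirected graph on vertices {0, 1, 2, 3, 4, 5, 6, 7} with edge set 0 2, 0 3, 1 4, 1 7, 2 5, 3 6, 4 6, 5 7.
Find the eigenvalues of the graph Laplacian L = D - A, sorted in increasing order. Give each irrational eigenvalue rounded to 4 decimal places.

With the vertex order [0, 1, 2, 3, 4, 5, 6, 7], the degrees are [2, 2, 2, 2, 2, 2, 2, 2], giving D = diag(2, 2, 2, 2, 2, 2, 2, 2) and L = D - A. Since every row of L sums to 0, the all-ones vector is in the kernel and 0 is an eigenvalue. The eigenvalues sum to 16, which equals trace(L) = 2|E|.

[0, 0.5858, 0.5858, 2, 2, 3.4142, 3.4142, 4]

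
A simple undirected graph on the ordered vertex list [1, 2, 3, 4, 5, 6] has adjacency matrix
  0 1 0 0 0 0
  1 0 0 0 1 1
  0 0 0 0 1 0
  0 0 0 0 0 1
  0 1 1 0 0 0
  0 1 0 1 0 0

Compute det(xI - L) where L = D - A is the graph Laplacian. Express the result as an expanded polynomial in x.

Reading degrees in the order [1, 2, 3, 4, 5, 6] gives [1, 3, 1, 1, 2, 2]; set D = diag(1, 3, 1, 1, 2, 2) and form L = D - A. L has integer entries, so p(x) = det(xI - L) has integer coefficients. Expanding the determinant yields x^6 - 10x^5 + 35x^4 - 52x^3 + 31x^2 - 6x. The constant term is 0 because L is singular (the all-ones vector lies in its kernel). There is one zero in the spectrum, matching the 1 component.

x^6 - 10x^5 + 35x^4 - 52x^3 + 31x^2 - 6x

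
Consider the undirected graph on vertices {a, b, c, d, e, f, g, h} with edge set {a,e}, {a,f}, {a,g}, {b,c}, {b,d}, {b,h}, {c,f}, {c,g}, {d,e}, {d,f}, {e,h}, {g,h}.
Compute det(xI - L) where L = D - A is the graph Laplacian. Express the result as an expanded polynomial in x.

x^8 - 24x^7 + 240x^6 - 1296x^5 + 4080x^4 - 7488x^3 + 7424x^2 - 3072x

Reading degrees in the order [a, b, c, d, e, f, g, h] gives [3, 3, 3, 3, 3, 3, 3, 3]; set D = diag(3, 3, 3, 3, 3, 3, 3, 3) and form L = D - A. Computing det(xI - L) by cofactor expansion (or equivalently via sum-over-permutations) gives x^8 - 24x^7 + 240x^6 - 1296x^5 + 4080x^4 - 7488x^3 + 7424x^2 - 3072x. Since p(0) = det(-L) = 0, x divides p(x). By the matrix-tree theorem the graph has (1/8) * product of the nonzero eigenvalues = 384 spanning trees.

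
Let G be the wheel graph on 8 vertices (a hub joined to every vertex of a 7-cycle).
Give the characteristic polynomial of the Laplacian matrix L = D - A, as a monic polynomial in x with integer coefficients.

x^8 - 28x^7 + 322x^6 - 1974x^5 + 6965x^4 - 14126x^3 + 15225x^2 - 6728x

The graph has 8 vertices and degree multiset [7, 3, 3, 3, 3, 3, 3, 3]; D is the diagonal matrix of degrees and L = D - A. L has integer entries, so p(x) = det(xI - L) has integer coefficients. Expanding the determinant yields x^8 - 28x^7 + 322x^6 - 1974x^5 + 6965x^4 - 14126x^3 + 15225x^2 - 6728x. The constant term is 0 because L is singular (the all-ones vector lies in its kernel). The largest eigenvalue, 8, is at most the vertex count 8.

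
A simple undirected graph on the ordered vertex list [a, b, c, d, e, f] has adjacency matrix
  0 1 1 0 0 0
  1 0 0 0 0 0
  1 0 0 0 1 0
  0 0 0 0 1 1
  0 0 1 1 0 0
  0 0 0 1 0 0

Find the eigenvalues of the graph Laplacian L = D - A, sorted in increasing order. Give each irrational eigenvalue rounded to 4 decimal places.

[0, 0.2679, 1, 2, 3, 3.7321]

With the vertex order [a, b, c, d, e, f], the degrees are [2, 1, 2, 2, 2, 1], giving D = diag(2, 1, 2, 2, 2, 1) and L = D - A. Since every row of L sums to 0, the all-ones vector is in the kernel and 0 is an eigenvalue. The largest eigenvalue, 3.7321, is at most the vertex count 6. By the matrix-tree theorem the graph has (1/6) * product of the nonzero eigenvalues = 1 spanning tree.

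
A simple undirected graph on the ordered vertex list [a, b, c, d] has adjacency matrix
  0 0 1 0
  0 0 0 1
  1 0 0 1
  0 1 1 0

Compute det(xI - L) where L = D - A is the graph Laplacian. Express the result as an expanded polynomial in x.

x^4 - 6x^3 + 10x^2 - 4x

With the vertex order [a, b, c, d], the degrees are [1, 1, 2, 2], giving D = diag(1, 1, 2, 2) and L = D - A. L has integer entries, so p(x) = det(xI - L) has integer coefficients. Expanding the determinant yields x^4 - 6x^3 + 10x^2 - 4x. The constant term is 0 because L is singular (the all-ones vector lies in its kernel).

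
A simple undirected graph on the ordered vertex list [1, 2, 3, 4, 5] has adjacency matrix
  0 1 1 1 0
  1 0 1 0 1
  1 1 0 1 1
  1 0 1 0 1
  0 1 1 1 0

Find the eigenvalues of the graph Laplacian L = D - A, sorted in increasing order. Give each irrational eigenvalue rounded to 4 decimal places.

Reading degrees in the order [1, 2, 3, 4, 5] gives [3, 3, 4, 3, 3]; set D = diag(3, 3, 4, 3, 3) and form L = D - A. L is symmetric positive semidefinite, so every eigenvalue is real and nonnegative. The single zero eigenvalue shows the graph is connected. The eigenvalues sum to 16, which equals trace(L) = 2|E|. The largest eigenvalue, 5, is at most the vertex count 5.

[0, 3, 3, 5, 5]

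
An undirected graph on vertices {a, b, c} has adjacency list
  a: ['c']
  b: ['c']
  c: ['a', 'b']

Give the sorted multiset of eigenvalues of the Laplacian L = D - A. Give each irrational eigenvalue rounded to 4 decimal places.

Reading degrees in the order [a, b, c] gives [1, 1, 2]; set D = diag(1, 1, 2) and form L = D - A. L is symmetric positive semidefinite, so every eigenvalue is real and nonnegative. By the matrix-tree theorem the graph has (1/3) * product of the nonzero eigenvalues = 1 spanning tree.

[0, 1, 3]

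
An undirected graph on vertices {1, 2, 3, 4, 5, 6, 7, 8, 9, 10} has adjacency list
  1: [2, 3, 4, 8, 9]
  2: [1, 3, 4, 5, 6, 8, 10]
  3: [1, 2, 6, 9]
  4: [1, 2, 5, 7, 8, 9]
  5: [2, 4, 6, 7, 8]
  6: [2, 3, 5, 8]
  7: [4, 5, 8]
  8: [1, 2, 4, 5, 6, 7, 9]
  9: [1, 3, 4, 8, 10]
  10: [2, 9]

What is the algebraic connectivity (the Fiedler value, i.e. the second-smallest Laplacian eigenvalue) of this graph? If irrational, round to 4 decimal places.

With the vertex order [1, 2, 3, 4, 5, 6, 7, 8, 9, 10], the degrees are [5, 7, 4, 6, 5, 4, 3, 7, 5, 2], giving D = diag(5, 7, 4, 6, 5, 4, 3, 7, 5, 2) and L = D - A. The sorted Laplacian eigenvalues are [0, 1.7423, 2.5562, 3.5512, 4.6209, 5.7738, 6.0305, 7.1501, 7.9172, 8.6578]; the algebraic connectivity is the second entry, 1.7423. There is one zero in the spectrum, matching the 1 component.

1.7423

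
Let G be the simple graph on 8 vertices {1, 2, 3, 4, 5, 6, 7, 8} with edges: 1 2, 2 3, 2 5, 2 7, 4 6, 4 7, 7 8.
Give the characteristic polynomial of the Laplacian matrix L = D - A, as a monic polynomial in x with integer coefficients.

Each diagonal entry of L is the vertex degree and each off-diagonal entry is -1 where an edge is present, 0 otherwise; in the order [1, 2, 3, 4, 5, 6, 7, 8] the diagonal is [1, 4, 1, 2, 1, 1, 3, 1]. Computing det(xI - L) by cofactor expansion (or equivalently via sum-over-permutations) gives x^8 - 14x^7 + 74x^6 - 190x^5 + 256x^4 - 182x^3 + 63x^2 - 8x. The constant term is 0 because L is singular (the all-ones vector lies in its kernel). The eigenvalues sum to 14, which equals trace(L) = 2|E|.

x^8 - 14x^7 + 74x^6 - 190x^5 + 256x^4 - 182x^3 + 63x^2 - 8x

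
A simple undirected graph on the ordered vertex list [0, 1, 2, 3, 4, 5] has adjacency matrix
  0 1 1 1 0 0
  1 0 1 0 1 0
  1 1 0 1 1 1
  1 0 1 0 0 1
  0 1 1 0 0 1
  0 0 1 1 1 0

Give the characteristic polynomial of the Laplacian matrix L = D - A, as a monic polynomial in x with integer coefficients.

x^6 - 20x^5 + 155x^4 - 580x^3 + 1045x^2 - 726x

With the vertex order [0, 1, 2, 3, 4, 5], the degrees are [3, 3, 5, 3, 3, 3], giving D = diag(3, 3, 5, 3, 3, 3) and L = D - A. Computing det(xI - L) by cofactor expansion (or equivalently via sum-over-permutations) gives x^6 - 20x^5 + 155x^4 - 580x^3 + 1045x^2 - 726x. The coefficient of x^5 equals -trace(L) = -20, matching the sum of degrees. The largest eigenvalue, 6, is at most the vertex count 6. There is one zero in the spectrum, matching the 1 component.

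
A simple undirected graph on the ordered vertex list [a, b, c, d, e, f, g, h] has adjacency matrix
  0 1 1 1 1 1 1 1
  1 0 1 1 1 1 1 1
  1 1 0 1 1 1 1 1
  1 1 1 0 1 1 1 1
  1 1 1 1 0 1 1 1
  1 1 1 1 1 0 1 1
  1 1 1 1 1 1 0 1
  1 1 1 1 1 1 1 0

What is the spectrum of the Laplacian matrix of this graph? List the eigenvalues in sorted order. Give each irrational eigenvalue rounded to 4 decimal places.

Each diagonal entry of L is the vertex degree and each off-diagonal entry is -1 where an edge is present, 0 otherwise; in the order [a, b, c, d, e, f, g, h] the diagonal is [7, 7, 7, 7, 7, 7, 7, 7]. Diagonalising L (or applying a numerical eigensolver to the 8x8 matrix) gives the spectrum above. The single zero eigenvalue shows the graph is connected. The largest eigenvalue, 8, is at most the vertex count 8. By the matrix-tree theorem the graph has (1/8) * product of the nonzero eigenvalues = 262144 spanning trees.

[0, 8, 8, 8, 8, 8, 8, 8]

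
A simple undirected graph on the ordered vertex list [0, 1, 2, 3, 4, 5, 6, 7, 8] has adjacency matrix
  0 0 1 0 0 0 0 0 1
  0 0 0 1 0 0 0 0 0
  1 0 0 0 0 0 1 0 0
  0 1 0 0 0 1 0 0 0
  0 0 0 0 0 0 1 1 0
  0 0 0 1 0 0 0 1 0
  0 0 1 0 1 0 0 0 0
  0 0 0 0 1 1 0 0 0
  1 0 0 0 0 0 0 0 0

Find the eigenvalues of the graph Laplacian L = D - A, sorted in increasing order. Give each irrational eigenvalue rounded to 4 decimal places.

[0, 0.1206, 0.4679, 1, 1.6527, 2.3473, 3, 3.5321, 3.8794]

Each diagonal entry of L is the vertex degree and each off-diagonal entry is -1 where an edge is present, 0 otherwise; in the order [0, 1, 2, 3, 4, 5, 6, 7, 8] the diagonal is [2, 1, 2, 2, 2, 2, 2, 2, 1]. L is symmetric positive semidefinite, so every eigenvalue is real and nonnegative. The single zero eigenvalue shows the graph is connected. The eigenvalues sum to 16, which equals trace(L) = 2|E|. There is one zero in the spectrum, matching the 1 component.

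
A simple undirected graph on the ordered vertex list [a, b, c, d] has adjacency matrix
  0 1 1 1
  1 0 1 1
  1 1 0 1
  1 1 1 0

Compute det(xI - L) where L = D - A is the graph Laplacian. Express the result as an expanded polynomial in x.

Each diagonal entry of L is the vertex degree and each off-diagonal entry is -1 where an edge is present, 0 otherwise; in the order [a, b, c, d] the diagonal is [3, 3, 3, 3]. The eigenvalues of L are [0, 4, 4, 4]; the characteristic polynomial is the product of (x - lambda_i), which multiplies out to x^4 - 12x^3 + 48x^2 - 64x. The coefficient of x^3 equals -trace(L) = -12, matching the sum of degrees. There is one zero in the spectrum, matching the 1 component.

x^4 - 12x^3 + 48x^2 - 64x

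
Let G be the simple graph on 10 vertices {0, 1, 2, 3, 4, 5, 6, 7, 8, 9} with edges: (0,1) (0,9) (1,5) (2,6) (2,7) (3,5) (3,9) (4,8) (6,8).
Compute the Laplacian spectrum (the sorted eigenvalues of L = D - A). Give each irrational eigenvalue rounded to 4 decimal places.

[0, 0, 0.3820, 1.3820, 1.3820, 1.3820, 2.6180, 3.6180, 3.6180, 3.6180]

Reading degrees in the order [0, 1, 2, 3, 4, 5, 6, 7, 8, 9] gives [2, 2, 2, 2, 1, 2, 2, 1, 2, 2]; set D = diag(2, 2, 2, 2, 1, 2, 2, 1, 2, 2) and form L = D - A. L is symmetric positive semidefinite, so every eigenvalue is real and nonnegative. The 2 zero eigenvalues correspond to the 2 connected components.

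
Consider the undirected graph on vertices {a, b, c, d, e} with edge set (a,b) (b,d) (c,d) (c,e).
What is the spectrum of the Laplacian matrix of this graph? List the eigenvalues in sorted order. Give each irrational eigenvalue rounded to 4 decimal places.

[0, 0.3820, 1.3820, 2.6180, 3.6180]

Reading degrees in the order [a, b, c, d, e] gives [1, 2, 2, 2, 1]; set D = diag(1, 2, 2, 2, 1) and form L = D - A. The multiplicity of 0 as a Laplacian eigenvalue equals the number of connected components.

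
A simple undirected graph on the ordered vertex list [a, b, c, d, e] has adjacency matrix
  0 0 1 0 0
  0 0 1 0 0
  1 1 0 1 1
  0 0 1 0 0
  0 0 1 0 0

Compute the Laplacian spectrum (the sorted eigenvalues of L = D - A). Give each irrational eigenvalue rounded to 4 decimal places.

[0, 1, 1, 1, 5]

With the vertex order [a, b, c, d, e], the degrees are [1, 1, 4, 1, 1], giving D = diag(1, 1, 4, 1, 1) and L = D - A. L is symmetric positive semidefinite, so every eigenvalue is real and nonnegative. The single zero eigenvalue shows the graph is connected.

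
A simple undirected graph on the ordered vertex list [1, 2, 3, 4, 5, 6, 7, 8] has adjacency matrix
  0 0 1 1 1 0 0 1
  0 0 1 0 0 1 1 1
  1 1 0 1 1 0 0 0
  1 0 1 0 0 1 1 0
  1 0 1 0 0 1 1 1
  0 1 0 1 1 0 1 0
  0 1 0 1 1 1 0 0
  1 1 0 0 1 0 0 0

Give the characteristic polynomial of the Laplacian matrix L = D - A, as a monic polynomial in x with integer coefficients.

x^8 - 32x^7 + 431x^6 - 3166x^5 + 13690x^4 - 34818x^3 + 48182x^2 - 27960x

Reading degrees in the order [1, 2, 3, 4, 5, 6, 7, 8] gives [4, 4, 4, 4, 5, 4, 4, 3]; set D = diag(4, 4, 4, 4, 5, 4, 4, 3) and form L = D - A. Computing det(xI - L) by cofactor expansion (or equivalently via sum-over-permutations) gives x^8 - 32x^7 + 431x^6 - 3166x^5 + 13690x^4 - 34818x^3 + 48182x^2 - 27960x. The coefficient of x^7 equals -trace(L) = -32, matching the sum of degrees. The largest eigenvalue, 7.2116, is at most the vertex count 8.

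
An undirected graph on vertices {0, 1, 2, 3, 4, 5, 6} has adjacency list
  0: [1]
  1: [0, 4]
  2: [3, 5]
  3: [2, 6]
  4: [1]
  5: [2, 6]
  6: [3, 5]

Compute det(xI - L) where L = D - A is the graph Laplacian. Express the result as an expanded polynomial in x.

x^7 - 12x^6 + 55x^5 - 120x^4 + 124x^3 - 48x^2

With the vertex order [0, 1, 2, 3, 4, 5, 6], the degrees are [1, 2, 2, 2, 1, 2, 2], giving D = diag(1, 2, 2, 2, 1, 2, 2) and L = D - A. L has integer entries, so p(x) = det(xI - L) has integer coefficients. Expanding the determinant yields x^7 - 12x^6 + 55x^5 - 120x^4 + 124x^3 - 48x^2. The coefficient of x^6 equals -trace(L) = -12, matching the sum of degrees. The eigenvalues sum to 12, which equals trace(L) = 2|E|.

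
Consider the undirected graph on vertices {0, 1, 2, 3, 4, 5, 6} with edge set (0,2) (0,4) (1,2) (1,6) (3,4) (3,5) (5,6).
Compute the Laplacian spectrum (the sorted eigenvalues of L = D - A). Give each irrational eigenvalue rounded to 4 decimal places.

Reading degrees in the order [0, 1, 2, 3, 4, 5, 6] gives [2, 2, 2, 2, 2, 2, 2]; set D = diag(2, 2, 2, 2, 2, 2, 2) and form L = D - A. Since every row of L sums to 0, the all-ones vector is in the kernel and 0 is an eigenvalue. The eigenvalues sum to 14, which equals trace(L) = 2|E|. By the matrix-tree theorem the graph has (1/7) * product of the nonzero eigenvalues = 7 spanning trees.

[0, 0.7530, 0.7530, 2.4450, 2.4450, 3.8019, 3.8019]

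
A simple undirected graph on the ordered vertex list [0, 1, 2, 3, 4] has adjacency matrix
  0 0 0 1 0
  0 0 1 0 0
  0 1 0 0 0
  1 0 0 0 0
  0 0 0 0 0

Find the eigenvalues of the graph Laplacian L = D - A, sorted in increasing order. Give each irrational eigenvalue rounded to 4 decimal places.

[0, 0, 0, 2, 2]

With the vertex order [0, 1, 2, 3, 4], the degrees are [1, 1, 1, 1, 0], giving D = diag(1, 1, 1, 1, 0) and L = D - A. The multiplicity of 0 as a Laplacian eigenvalue equals the number of connected components. The 3 zero eigenvalues correspond to the 3 connected components. There are 3 zeros in the spectrum, matching the 3 components.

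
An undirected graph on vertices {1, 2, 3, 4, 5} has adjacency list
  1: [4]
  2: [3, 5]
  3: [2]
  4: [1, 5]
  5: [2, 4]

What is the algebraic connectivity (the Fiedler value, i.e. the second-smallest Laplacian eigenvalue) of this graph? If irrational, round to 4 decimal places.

With the vertex order [1, 2, 3, 4, 5], the degrees are [1, 2, 1, 2, 2], giving D = diag(1, 2, 1, 2, 2) and L = D - A. Computing the eigenvalues of L and sorting gives [0, 0.3820, 1.3820, 2.6180, 3.6180]. The Fiedler value lambda_2 = 0.3820 is strictly positive, so the graph is connected. There is one zero in the spectrum, matching the 1 component.

0.3820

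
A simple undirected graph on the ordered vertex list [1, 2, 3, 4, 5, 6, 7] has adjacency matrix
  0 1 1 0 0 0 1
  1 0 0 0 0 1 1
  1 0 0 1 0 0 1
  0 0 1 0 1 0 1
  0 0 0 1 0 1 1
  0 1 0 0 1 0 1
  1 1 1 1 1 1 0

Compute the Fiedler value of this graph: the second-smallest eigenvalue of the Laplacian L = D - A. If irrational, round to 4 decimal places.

With the vertex order [1, 2, 3, 4, 5, 6, 7], the degrees are [3, 3, 3, 3, 3, 3, 6], giving D = diag(3, 3, 3, 3, 3, 3, 6) and L = D - A. Computing the eigenvalues of L and sorting gives [0, 2, 2, 4, 4, 5, 7]. The Fiedler value lambda_2 = 2 is strictly positive, so the graph is connected. The eigenvalues sum to 24, which equals trace(L) = 2|E|. By the matrix-tree theorem the graph has (1/7) * product of the nonzero eigenvalues = 320 spanning trees.

2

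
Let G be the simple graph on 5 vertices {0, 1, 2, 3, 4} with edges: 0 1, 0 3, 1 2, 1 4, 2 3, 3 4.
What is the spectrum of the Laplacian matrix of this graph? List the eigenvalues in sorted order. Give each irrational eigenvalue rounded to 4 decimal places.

With the vertex order [0, 1, 2, 3, 4], the degrees are [2, 3, 2, 3, 2], giving D = diag(2, 3, 2, 3, 2) and L = D - A. Diagonalising L (or applying a numerical eigensolver to the 5x5 matrix) gives the spectrum above. There is one zero in the spectrum, matching the 1 component.

[0, 2, 2, 3, 5]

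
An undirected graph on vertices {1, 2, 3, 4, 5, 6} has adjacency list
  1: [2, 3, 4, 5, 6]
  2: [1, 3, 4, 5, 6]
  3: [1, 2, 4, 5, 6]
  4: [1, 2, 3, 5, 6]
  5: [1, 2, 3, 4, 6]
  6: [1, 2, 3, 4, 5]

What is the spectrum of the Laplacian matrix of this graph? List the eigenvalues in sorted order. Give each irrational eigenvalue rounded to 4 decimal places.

[0, 6, 6, 6, 6, 6]

Reading degrees in the order [1, 2, 3, 4, 5, 6] gives [5, 5, 5, 5, 5, 5]; set D = diag(5, 5, 5, 5, 5, 5) and form L = D - A. The multiplicity of 0 as a Laplacian eigenvalue equals the number of connected components.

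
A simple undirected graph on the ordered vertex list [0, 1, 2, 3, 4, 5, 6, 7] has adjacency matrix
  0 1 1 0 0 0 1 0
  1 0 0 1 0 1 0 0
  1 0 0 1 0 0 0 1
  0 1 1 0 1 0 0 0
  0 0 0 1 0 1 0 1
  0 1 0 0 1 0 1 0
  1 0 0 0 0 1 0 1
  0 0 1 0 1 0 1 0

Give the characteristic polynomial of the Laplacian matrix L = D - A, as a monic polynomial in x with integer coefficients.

With the vertex order [0, 1, 2, 3, 4, 5, 6, 7], the degrees are [3, 3, 3, 3, 3, 3, 3, 3], giving D = diag(3, 3, 3, 3, 3, 3, 3, 3) and L = D - A. The eigenvalues of L are [0, 2, 2, 2, 4, 4, 4, 6]; the characteristic polynomial is the product of (x - lambda_i), which multiplies out to x^8 - 24x^7 + 240x^6 - 1296x^5 + 4080x^4 - 7488x^3 + 7424x^2 - 3072x. The coefficient of x^7 equals -trace(L) = -24, matching the sum of degrees. The eigenvalues sum to 24, which equals trace(L) = 2|E|.

x^8 - 24x^7 + 240x^6 - 1296x^5 + 4080x^4 - 7488x^3 + 7424x^2 - 3072x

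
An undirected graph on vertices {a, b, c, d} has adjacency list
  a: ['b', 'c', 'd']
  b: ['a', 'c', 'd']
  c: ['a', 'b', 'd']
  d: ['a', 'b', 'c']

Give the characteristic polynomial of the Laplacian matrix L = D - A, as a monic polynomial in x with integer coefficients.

x^4 - 12x^3 + 48x^2 - 64x

With the vertex order [a, b, c, d], the degrees are [3, 3, 3, 3], giving D = diag(3, 3, 3, 3) and L = D - A. L has integer entries, so p(x) = det(xI - L) has integer coefficients. Expanding the determinant yields x^4 - 12x^3 + 48x^2 - 64x. The constant term is 0 because L is singular (the all-ones vector lies in its kernel). The largest eigenvalue, 4, is at most the vertex count 4. By the matrix-tree theorem the graph has (1/4) * product of the nonzero eigenvalues = 16 spanning trees.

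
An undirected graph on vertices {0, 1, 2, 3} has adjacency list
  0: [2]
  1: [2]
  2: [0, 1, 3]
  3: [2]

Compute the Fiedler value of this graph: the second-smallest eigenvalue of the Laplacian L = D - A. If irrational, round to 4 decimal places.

1

Each diagonal entry of L is the vertex degree and each off-diagonal entry is -1 where an edge is present, 0 otherwise; in the order [0, 1, 2, 3] the diagonal is [1, 1, 3, 1]. The sorted Laplacian eigenvalues are [0, 1, 1, 4]; the algebraic connectivity is the second entry, 1. The eigenvalues sum to 6, which equals trace(L) = 2|E|.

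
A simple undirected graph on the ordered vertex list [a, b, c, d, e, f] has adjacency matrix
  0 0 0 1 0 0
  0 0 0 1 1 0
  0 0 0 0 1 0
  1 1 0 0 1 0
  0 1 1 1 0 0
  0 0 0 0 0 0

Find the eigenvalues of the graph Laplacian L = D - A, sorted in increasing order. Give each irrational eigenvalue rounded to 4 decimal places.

Each diagonal entry of L is the vertex degree and each off-diagonal entry is -1 where an edge is present, 0 otherwise; in the order [a, b, c, d, e, f] the diagonal is [1, 2, 1, 3, 3, 0]. Diagonalising L (or applying a numerical eigensolver to the 6x6 matrix) gives the spectrum above. The 2 zero eigenvalues correspond to the 2 connected components. There are 2 zeros in the spectrum, matching the 2 components.

[0, 0, 0.6972, 1.3820, 3.6180, 4.3028]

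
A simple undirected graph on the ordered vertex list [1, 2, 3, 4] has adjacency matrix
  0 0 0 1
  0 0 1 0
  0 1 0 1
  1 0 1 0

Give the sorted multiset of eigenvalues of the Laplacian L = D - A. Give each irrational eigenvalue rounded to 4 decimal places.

Reading degrees in the order [1, 2, 3, 4] gives [1, 1, 2, 2]; set D = diag(1, 1, 2, 2) and form L = D - A. The multiplicity of 0 as a Laplacian eigenvalue equals the number of connected components. The single zero eigenvalue shows the graph is connected. There is one zero in the spectrum, matching the 1 component.

[0, 0.5858, 2, 3.4142]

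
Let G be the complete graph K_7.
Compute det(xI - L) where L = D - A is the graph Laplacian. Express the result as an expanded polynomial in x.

x^7 - 42x^6 + 735x^5 - 6860x^4 + 36015x^3 - 100842x^2 + 117649x

The graph has 7 vertices and degree multiset [6, 6, 6, 6, 6, 6, 6]; D is the diagonal matrix of degrees and L = D - A. The eigenvalues of L are [0, 7, 7, 7, 7, 7, 7]; the characteristic polynomial is the product of (x - lambda_i), which multiplies out to x^7 - 42x^6 + 735x^5 - 6860x^4 + 36015x^3 - 100842x^2 + 117649x. The constant term is 0 because L is singular (the all-ones vector lies in its kernel).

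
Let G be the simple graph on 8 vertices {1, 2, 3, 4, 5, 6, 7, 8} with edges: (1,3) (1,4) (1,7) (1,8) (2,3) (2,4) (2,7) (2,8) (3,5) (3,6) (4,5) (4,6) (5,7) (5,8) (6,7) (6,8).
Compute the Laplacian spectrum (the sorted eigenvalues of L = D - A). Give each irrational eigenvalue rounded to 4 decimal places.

With the vertex order [1, 2, 3, 4, 5, 6, 7, 8], the degrees are [4, 4, 4, 4, 4, 4, 4, 4], giving D = diag(4, 4, 4, 4, 4, 4, 4, 4) and L = D - A. Since every row of L sums to 0, the all-ones vector is in the kernel and 0 is an eigenvalue. There is one zero in the spectrum, matching the 1 component.

[0, 4, 4, 4, 4, 4, 4, 8]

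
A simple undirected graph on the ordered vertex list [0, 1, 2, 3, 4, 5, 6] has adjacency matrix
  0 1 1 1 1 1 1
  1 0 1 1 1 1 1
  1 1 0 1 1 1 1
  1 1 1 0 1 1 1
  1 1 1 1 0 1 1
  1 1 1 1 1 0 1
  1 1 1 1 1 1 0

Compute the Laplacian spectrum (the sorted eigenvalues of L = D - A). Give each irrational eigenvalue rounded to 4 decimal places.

[0, 7, 7, 7, 7, 7, 7]

With the vertex order [0, 1, 2, 3, 4, 5, 6], the degrees are [6, 6, 6, 6, 6, 6, 6], giving D = diag(6, 6, 6, 6, 6, 6, 6) and L = D - A. Diagonalising L (or applying a numerical eigensolver to the 7x7 matrix) gives the spectrum above. The single zero eigenvalue shows the graph is connected. There is one zero in the spectrum, matching the 1 component.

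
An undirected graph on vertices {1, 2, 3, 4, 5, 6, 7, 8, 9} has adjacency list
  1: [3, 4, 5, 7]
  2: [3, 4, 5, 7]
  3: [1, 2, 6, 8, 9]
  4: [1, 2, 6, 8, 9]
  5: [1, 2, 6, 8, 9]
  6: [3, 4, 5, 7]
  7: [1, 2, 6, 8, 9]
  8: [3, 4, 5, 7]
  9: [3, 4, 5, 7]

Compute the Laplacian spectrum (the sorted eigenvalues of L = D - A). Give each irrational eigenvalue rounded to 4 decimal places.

[0, 4, 4, 4, 4, 5, 5, 5, 9]

Each diagonal entry of L is the vertex degree and each off-diagonal entry is -1 where an edge is present, 0 otherwise; in the order [1, 2, 3, 4, 5, 6, 7, 8, 9] the diagonal is [4, 4, 5, 5, 5, 4, 5, 4, 4]. L is symmetric positive semidefinite, so every eigenvalue is real and nonnegative. The single zero eigenvalue shows the graph is connected. By the matrix-tree theorem the graph has (1/9) * product of the nonzero eigenvalues = 32000 spanning trees. The largest eigenvalue, 9, is at most the vertex count 9.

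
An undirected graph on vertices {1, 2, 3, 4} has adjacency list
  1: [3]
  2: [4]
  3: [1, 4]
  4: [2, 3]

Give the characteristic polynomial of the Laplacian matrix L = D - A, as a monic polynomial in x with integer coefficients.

x^4 - 6x^3 + 10x^2 - 4x

Each diagonal entry of L is the vertex degree and each off-diagonal entry is -1 where an edge is present, 0 otherwise; in the order [1, 2, 3, 4] the diagonal is [1, 1, 2, 2]. Computing det(xI - L) by cofactor expansion (or equivalently via sum-over-permutations) gives x^4 - 6x^3 + 10x^2 - 4x. The coefficient of x^3 equals -trace(L) = -6, matching the sum of degrees. There is one zero in the spectrum, matching the 1 component. The largest eigenvalue, 3.4142, is at most the vertex count 4.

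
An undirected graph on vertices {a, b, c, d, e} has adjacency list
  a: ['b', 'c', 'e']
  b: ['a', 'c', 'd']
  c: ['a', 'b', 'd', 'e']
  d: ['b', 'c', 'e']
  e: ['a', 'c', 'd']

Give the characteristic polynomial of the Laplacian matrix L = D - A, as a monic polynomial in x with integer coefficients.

x^5 - 16x^4 + 94x^3 - 240x^2 + 225x

Reading degrees in the order [a, b, c, d, e] gives [3, 3, 4, 3, 3]; set D = diag(3, 3, 4, 3, 3) and form L = D - A. L has integer entries, so p(x) = det(xI - L) has integer coefficients. Expanding the determinant yields x^5 - 16x^4 + 94x^3 - 240x^2 + 225x. Since p(0) = det(-L) = 0, x divides p(x). By the matrix-tree theorem the graph has (1/5) * product of the nonzero eigenvalues = 45 spanning trees. The eigenvalues sum to 16, which equals trace(L) = 2|E|.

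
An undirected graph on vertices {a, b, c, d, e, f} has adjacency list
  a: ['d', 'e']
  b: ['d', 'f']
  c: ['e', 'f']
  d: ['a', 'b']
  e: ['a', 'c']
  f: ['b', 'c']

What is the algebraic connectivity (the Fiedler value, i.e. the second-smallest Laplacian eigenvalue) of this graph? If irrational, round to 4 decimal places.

1

With the vertex order [a, b, c, d, e, f], the degrees are [2, 2, 2, 2, 2, 2], giving D = diag(2, 2, 2, 2, 2, 2) and L = D - A. The sorted Laplacian eigenvalues are [0, 1, 1, 3, 3, 4]; the algebraic connectivity is the second entry, 1. By the matrix-tree theorem the graph has (1/6) * product of the nonzero eigenvalues = 6 spanning trees. The eigenvalues sum to 12, which equals trace(L) = 2|E|.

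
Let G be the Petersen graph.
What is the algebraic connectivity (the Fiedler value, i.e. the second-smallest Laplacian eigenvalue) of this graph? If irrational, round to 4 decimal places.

2

The graph has 10 vertices and degree multiset [3, 3, 3, 3, 3, 3, 3, 3, 3, 3]; D is the diagonal matrix of degrees and L = D - A. The sorted Laplacian eigenvalues are [0, 2, 2, 2, 2, 2, 5, 5, 5, 5]; the algebraic connectivity is the second entry, 2.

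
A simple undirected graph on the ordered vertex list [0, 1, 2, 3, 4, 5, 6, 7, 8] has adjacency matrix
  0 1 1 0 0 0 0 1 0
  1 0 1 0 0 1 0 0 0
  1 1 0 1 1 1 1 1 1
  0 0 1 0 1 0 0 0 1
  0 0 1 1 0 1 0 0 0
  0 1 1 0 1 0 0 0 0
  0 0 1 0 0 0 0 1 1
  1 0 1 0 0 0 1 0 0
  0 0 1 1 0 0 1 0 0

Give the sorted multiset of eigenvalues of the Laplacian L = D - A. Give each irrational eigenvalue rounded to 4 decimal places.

[0, 1.5858, 1.5858, 3, 3, 4.4142, 4.4142, 5, 9]

Reading degrees in the order [0, 1, 2, 3, 4, 5, 6, 7, 8] gives [3, 3, 8, 3, 3, 3, 3, 3, 3]; set D = diag(3, 3, 8, 3, 3, 3, 3, 3, 3) and form L = D - A. Diagonalising L (or applying a numerical eigensolver to the 9x9 matrix) gives the spectrum above. The largest eigenvalue, 9, is at most the vertex count 9.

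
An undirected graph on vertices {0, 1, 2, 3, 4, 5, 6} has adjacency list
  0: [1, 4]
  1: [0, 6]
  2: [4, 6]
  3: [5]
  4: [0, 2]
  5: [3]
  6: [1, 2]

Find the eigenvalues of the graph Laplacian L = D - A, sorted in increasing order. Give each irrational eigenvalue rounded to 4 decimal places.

[0, 0, 1.3820, 1.3820, 2, 3.6180, 3.6180]

With the vertex order [0, 1, 2, 3, 4, 5, 6], the degrees are [2, 2, 2, 1, 2, 1, 2], giving D = diag(2, 2, 2, 1, 2, 1, 2) and L = D - A. Diagonalising L (or applying a numerical eigensolver to the 7x7 matrix) gives the spectrum above. The 2 zero eigenvalues correspond to the 2 connected components. The eigenvalues sum to 12, which equals trace(L) = 2|E|. The largest eigenvalue, 3.6180, is at most the vertex count 7.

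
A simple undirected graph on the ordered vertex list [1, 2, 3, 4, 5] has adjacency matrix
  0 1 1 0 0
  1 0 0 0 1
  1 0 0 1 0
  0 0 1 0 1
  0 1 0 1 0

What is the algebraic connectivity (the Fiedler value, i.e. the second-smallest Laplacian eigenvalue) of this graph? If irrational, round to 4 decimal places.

1.3820

With the vertex order [1, 2, 3, 4, 5], the degrees are [2, 2, 2, 2, 2], giving D = diag(2, 2, 2, 2, 2) and L = D - A. The sorted Laplacian eigenvalues are [0, 1.3820, 1.3820, 3.6180, 3.6180]; the algebraic connectivity is the second entry, 1.3820. There is one zero in the spectrum, matching the 1 component. By the matrix-tree theorem the graph has (1/5) * product of the nonzero eigenvalues = 5 spanning trees.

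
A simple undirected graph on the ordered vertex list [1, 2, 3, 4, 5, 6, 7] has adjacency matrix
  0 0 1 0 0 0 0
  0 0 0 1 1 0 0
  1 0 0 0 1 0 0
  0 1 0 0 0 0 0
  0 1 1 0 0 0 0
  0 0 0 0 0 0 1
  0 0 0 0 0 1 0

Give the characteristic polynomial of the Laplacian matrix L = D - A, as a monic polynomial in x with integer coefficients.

x^7 - 10x^6 + 37x^5 - 62x^4 + 45x^3 - 10x^2

Reading degrees in the order [1, 2, 3, 4, 5, 6, 7] gives [1, 2, 2, 1, 2, 1, 1]; set D = diag(1, 2, 2, 1, 2, 1, 1) and form L = D - A. Computing det(xI - L) by cofactor expansion (or equivalently via sum-over-permutations) gives x^7 - 10x^6 + 37x^5 - 62x^4 + 45x^3 - 10x^2. The coefficient of x^6 equals -trace(L) = -10, matching the sum of degrees. The largest eigenvalue, 3.6180, is at most the vertex count 7.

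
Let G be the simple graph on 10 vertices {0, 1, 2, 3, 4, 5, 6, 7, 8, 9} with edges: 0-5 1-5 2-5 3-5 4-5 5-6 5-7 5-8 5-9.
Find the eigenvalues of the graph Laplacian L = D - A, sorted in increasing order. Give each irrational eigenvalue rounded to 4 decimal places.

[0, 1, 1, 1, 1, 1, 1, 1, 1, 10]

With the vertex order [0, 1, 2, 3, 4, 5, 6, 7, 8, 9], the degrees are [1, 1, 1, 1, 1, 9, 1, 1, 1, 1], giving D = diag(1, 1, 1, 1, 1, 9, 1, 1, 1, 1) and L = D - A. Diagonalising L (or applying a numerical eigensolver to the 10x10 matrix) gives the spectrum above. The largest eigenvalue, 10, is at most the vertex count 10. By the matrix-tree theorem the graph has (1/10) * product of the nonzero eigenvalues = 1 spanning tree.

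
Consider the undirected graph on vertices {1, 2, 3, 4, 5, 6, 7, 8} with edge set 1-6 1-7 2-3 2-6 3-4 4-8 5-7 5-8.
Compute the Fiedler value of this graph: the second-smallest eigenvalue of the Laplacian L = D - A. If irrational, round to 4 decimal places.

Reading degrees in the order [1, 2, 3, 4, 5, 6, 7, 8] gives [2, 2, 2, 2, 2, 2, 2, 2]; set D = diag(2, 2, 2, 2, 2, 2, 2, 2) and form L = D - A. The smallest Laplacian eigenvalue is always 0. The next one, lambda_2 = 0.5858, measures how hard the graph is to disconnect: larger values mean better connectivity. The eigenvalues sum to 16, which equals trace(L) = 2|E|.

0.5858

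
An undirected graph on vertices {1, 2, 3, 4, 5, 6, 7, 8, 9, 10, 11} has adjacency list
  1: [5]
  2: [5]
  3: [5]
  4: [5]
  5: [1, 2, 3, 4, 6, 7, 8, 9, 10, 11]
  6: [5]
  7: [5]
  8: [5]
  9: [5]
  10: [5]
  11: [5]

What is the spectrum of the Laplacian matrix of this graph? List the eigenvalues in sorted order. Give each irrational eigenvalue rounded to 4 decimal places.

Reading degrees in the order [1, 2, 3, 4, 5, 6, 7, 8, 9, 10, 11] gives [1, 1, 1, 1, 10, 1, 1, 1, 1, 1, 1]; set D = diag(1, 1, 1, 1, 10, 1, 1, 1, 1, 1, 1) and form L = D - A. Since every row of L sums to 0, the all-ones vector is in the kernel and 0 is an eigenvalue. The eigenvalues sum to 20, which equals trace(L) = 2|E|. By the matrix-tree theorem the graph has (1/11) * product of the nonzero eigenvalues = 1 spanning tree.

[0, 1, 1, 1, 1, 1, 1, 1, 1, 1, 11]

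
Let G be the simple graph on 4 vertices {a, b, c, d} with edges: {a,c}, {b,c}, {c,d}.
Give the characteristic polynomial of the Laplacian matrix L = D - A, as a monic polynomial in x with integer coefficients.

x^4 - 6x^3 + 9x^2 - 4x

Each diagonal entry of L is the vertex degree and each off-diagonal entry is -1 where an edge is present, 0 otherwise; in the order [a, b, c, d] the diagonal is [1, 1, 3, 1]. L has integer entries, so p(x) = det(xI - L) has integer coefficients. Expanding the determinant yields x^4 - 6x^3 + 9x^2 - 4x. The coefficient of x^3 equals -trace(L) = -6, matching the sum of degrees. The eigenvalues sum to 6, which equals trace(L) = 2|E|.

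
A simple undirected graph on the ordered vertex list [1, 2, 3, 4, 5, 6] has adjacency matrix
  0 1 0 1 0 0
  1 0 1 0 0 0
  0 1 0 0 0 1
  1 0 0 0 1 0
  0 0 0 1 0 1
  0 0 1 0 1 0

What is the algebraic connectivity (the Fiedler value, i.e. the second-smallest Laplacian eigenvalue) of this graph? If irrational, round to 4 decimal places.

1

Each diagonal entry of L is the vertex degree and each off-diagonal entry is -1 where an edge is present, 0 otherwise; in the order [1, 2, 3, 4, 5, 6] the diagonal is [2, 2, 2, 2, 2, 2]. The sorted Laplacian eigenvalues are [0, 1, 1, 3, 3, 4]; the algebraic connectivity is the second entry, 1. There is one zero in the spectrum, matching the 1 component.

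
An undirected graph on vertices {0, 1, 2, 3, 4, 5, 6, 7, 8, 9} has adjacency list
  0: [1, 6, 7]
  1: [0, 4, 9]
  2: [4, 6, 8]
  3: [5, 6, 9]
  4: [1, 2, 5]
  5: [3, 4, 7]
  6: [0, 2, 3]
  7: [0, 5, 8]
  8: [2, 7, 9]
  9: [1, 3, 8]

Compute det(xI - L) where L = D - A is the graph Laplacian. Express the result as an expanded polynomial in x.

Reading degrees in the order [0, 1, 2, 3, 4, 5, 6, 7, 8, 9] gives [3, 3, 3, 3, 3, 3, 3, 3, 3, 3]; set D = diag(3, 3, 3, 3, 3, 3, 3, 3, 3, 3) and form L = D - A. L has integer entries, so p(x) = det(xI - L) has integer coefficients. Expanding the determinant yields x^10 - 30x^9 + 390x^8 - 2880x^7 + 13305x^6 - 39882x^5 + 77640x^4 - 94800x^3 + 66000x^2 - 20000x. The constant term is 0 because L is singular (the all-ones vector lies in its kernel). The largest eigenvalue, 5, is at most the vertex count 10.

x^10 - 30x^9 + 390x^8 - 2880x^7 + 13305x^6 - 39882x^5 + 77640x^4 - 94800x^3 + 66000x^2 - 20000x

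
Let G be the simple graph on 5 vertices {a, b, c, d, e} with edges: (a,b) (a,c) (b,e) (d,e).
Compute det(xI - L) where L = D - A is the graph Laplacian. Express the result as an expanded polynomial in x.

Each diagonal entry of L is the vertex degree and each off-diagonal entry is -1 where an edge is present, 0 otherwise; in the order [a, b, c, d, e] the diagonal is [2, 2, 1, 1, 2]. L has integer entries, so p(x) = det(xI - L) has integer coefficients. Expanding the determinant yields x^5 - 8x^4 + 21x^3 - 20x^2 + 5x. The constant term is 0 because L is singular (the all-ones vector lies in its kernel). The eigenvalues sum to 8, which equals trace(L) = 2|E|. By the matrix-tree theorem the graph has (1/5) * product of the nonzero eigenvalues = 1 spanning tree.

x^5 - 8x^4 + 21x^3 - 20x^2 + 5x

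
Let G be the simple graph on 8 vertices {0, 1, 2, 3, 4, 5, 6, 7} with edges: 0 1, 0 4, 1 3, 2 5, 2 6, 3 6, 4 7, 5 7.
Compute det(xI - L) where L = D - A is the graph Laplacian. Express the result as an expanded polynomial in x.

With the vertex order [0, 1, 2, 3, 4, 5, 6, 7], the degrees are [2, 2, 2, 2, 2, 2, 2, 2], giving D = diag(2, 2, 2, 2, 2, 2, 2, 2) and L = D - A. L has integer entries, so p(x) = det(xI - L) has integer coefficients. Expanding the determinant yields x^8 - 16x^7 + 104x^6 - 352x^5 + 660x^4 - 672x^3 + 336x^2 - 64x. Since p(0) = det(-L) = 0, x divides p(x). There is one zero in the spectrum, matching the 1 component.

x^8 - 16x^7 + 104x^6 - 352x^5 + 660x^4 - 672x^3 + 336x^2 - 64x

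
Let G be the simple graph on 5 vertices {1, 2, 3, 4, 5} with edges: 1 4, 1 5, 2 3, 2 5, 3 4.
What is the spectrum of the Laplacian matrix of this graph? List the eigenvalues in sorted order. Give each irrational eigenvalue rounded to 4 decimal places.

[0, 1.3820, 1.3820, 3.6180, 3.6180]

With the vertex order [1, 2, 3, 4, 5], the degrees are [2, 2, 2, 2, 2], giving D = diag(2, 2, 2, 2, 2) and L = D - A. L is symmetric positive semidefinite, so every eigenvalue is real and nonnegative. The largest eigenvalue, 3.6180, is at most the vertex count 5.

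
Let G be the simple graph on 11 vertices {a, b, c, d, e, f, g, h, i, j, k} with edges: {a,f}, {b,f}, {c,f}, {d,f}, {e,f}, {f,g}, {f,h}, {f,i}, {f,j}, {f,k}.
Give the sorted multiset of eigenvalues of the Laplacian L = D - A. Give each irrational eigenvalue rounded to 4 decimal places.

Reading degrees in the order [a, b, c, d, e, f, g, h, i, j, k] gives [1, 1, 1, 1, 1, 10, 1, 1, 1, 1, 1]; set D = diag(1, 1, 1, 1, 1, 10, 1, 1, 1, 1, 1) and form L = D - A. L is symmetric positive semidefinite, so every eigenvalue is real and nonnegative. The single zero eigenvalue shows the graph is connected. The eigenvalues sum to 20, which equals trace(L) = 2|E|.

[0, 1, 1, 1, 1, 1, 1, 1, 1, 1, 11]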